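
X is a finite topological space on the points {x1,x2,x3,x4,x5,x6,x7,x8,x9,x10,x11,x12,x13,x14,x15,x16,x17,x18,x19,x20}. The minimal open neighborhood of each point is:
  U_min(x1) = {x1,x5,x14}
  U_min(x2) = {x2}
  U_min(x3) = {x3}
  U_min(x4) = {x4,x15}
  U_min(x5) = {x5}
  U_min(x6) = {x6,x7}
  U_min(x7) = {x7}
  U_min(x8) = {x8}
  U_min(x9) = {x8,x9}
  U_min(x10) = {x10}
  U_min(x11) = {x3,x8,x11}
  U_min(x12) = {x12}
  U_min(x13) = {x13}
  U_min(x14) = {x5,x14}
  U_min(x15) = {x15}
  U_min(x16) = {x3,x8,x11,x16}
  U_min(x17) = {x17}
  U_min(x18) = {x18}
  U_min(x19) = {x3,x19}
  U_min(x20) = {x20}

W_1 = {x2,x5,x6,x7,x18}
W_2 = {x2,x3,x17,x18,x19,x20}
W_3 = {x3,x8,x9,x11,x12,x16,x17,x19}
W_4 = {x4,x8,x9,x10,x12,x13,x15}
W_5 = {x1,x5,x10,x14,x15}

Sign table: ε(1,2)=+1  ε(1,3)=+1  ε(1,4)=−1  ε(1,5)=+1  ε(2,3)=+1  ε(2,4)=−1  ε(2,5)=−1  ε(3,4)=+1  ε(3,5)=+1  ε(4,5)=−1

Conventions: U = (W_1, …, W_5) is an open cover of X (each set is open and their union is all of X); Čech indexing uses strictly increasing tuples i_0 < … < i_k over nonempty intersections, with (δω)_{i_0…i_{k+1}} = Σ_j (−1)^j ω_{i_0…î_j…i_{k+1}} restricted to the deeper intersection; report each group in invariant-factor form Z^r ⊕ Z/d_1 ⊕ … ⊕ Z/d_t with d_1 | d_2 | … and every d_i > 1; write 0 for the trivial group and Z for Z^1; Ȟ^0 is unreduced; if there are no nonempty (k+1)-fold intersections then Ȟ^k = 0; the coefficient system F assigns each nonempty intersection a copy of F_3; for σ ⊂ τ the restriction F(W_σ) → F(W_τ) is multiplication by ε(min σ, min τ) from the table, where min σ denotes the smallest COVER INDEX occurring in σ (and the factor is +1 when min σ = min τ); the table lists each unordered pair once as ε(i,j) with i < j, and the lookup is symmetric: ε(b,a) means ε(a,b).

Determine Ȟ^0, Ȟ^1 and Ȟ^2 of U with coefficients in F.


Ȟ^0 = 0, Ȟ^1 = 0 and Ȟ^2 = 0

nerve of the cover:
  W12={x2,x18} W15={x5} W23={x3,x17,x19} W34={x8,x9,x12} W45={x10,x15}
C dims 5,5; δ0: rk_F3 5
Ȟ^0 = (5 − 5) − 0 = 0, so Ȟ^0 ≅ 0
Ȟ^1 = (5 − 0) − 5 = 0, so Ȟ^1 ≅ 0
Ȟ^2 = (0 − 0) − 0 = 0, so Ȟ^2 ≅ 0


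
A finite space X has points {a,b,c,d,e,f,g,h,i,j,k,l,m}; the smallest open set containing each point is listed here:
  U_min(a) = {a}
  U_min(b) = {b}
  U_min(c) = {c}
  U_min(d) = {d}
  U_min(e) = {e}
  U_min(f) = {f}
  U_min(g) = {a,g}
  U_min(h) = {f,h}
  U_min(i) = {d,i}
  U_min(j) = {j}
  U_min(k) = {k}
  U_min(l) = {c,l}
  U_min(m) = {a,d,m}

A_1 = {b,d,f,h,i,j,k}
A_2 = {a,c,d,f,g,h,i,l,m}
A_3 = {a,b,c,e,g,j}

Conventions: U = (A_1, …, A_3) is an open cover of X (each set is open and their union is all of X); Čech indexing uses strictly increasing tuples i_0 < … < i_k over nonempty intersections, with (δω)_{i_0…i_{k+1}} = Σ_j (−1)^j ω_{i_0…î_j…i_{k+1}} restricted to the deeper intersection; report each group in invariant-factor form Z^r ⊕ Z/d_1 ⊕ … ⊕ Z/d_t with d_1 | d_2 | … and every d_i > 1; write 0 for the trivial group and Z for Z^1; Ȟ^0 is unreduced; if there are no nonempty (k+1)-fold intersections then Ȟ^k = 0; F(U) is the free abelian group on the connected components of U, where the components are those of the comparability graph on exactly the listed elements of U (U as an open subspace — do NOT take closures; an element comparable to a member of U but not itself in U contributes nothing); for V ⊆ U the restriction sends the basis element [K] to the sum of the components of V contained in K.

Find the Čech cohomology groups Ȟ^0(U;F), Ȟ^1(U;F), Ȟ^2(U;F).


Ȟ^0 ≅ Z^7; Ȟ^1 ≅ 0; Ȟ^2 ≅ 0

nonempty intersections:
  A12={d,f,h,i} A13={b,j} A23={a,c,g}
components per intersection:
  A1: {b} {d,i} {f,h} {j} {k}
  A2: {a,d,g,i,m} {c,l} {f,h}
  A3: {a,g} {b} {c} {e} {j}
  A12: {d,i} {f,h}
  A13: {b} {j}
  A23: {a,g} {c}
C dims 13,6; δ0: rk 6, SNF 1^6
Ȟ^0: (13−6)−0=7 ⇒ Z^7
Ȟ^1: (6−0)−6=0 ⇒ 0
Ȟ^2: (0−0)−0=0 ⇒ 0


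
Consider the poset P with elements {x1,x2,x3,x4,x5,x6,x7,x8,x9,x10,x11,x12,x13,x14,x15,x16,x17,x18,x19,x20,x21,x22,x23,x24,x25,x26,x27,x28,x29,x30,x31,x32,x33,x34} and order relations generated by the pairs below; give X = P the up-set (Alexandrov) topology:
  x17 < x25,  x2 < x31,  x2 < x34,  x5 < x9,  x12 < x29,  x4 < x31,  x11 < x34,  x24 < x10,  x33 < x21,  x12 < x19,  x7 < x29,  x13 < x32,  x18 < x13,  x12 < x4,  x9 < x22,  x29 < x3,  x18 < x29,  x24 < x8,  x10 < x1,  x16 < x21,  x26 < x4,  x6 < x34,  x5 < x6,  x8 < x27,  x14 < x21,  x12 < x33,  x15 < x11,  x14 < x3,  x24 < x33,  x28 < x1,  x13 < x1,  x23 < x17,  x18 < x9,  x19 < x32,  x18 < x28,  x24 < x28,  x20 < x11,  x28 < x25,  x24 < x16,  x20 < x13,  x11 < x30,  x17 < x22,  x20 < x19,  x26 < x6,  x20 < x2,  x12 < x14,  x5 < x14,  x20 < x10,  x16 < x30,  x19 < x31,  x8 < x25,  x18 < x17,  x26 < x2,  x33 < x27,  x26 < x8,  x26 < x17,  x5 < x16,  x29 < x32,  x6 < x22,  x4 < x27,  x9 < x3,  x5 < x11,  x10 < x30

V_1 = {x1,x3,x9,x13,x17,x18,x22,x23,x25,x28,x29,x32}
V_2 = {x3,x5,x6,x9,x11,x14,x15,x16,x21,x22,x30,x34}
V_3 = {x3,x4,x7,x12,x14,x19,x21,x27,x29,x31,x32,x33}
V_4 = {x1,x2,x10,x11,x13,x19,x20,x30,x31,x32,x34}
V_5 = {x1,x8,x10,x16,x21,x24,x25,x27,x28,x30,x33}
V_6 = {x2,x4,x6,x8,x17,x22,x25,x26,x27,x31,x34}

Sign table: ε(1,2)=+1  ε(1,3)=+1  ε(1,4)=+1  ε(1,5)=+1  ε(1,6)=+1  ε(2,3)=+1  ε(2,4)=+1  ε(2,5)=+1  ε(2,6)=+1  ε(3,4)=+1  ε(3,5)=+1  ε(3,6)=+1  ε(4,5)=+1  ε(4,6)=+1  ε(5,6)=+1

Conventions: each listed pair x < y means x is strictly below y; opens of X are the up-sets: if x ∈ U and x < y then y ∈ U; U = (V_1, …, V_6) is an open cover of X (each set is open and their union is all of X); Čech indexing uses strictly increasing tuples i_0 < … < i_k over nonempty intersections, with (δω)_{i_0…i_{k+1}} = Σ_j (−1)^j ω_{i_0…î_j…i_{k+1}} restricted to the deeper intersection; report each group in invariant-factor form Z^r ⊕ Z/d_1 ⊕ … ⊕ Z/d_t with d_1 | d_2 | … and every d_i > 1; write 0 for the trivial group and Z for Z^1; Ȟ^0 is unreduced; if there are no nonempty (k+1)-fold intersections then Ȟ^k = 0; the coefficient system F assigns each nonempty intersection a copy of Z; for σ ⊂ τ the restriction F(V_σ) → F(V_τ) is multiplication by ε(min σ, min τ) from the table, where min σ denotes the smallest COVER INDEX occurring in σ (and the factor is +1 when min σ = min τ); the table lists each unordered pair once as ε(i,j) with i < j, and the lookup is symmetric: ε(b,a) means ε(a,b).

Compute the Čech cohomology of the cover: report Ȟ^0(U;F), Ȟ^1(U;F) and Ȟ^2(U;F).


Ȟ^0 = Z, Ȟ^1 = 0 and Ȟ^2 = Z/2

cover nerve:
  V12={x3,x9,x22} V13={x3,x29,x32} V14={x1,x13,x32} V15={x1,x25,x28} V16={x17,x22,x25} V23={x3,x14,x21} V24={x11,x30,x34} V25={x16,x21,x30} V26={x6,x22,x34} V34={x19,x31,x32} V35={x21,x27,x33} V36={x4,x27,x31} V45={x1,x10,x30} V46={x2,x31,x34} V56={x8,x25,x27}
  V123={x3} V126={x22} V134={x32} V145={x1} V156={x25} V235={x21} V245={x30} V246={x34} V346={x31} V356={x27}
C dims 6,15,10; δ0: rk 5, SNF 1^5; δ1: rk 10, SNF 1^9·2
Ȟ^0: (6−5)−0=1 ⇒ Z
Ȟ^1: (15−10)−5=0 ⇒ 0
Ȟ^2: (10−0)−10=0 plus torsion [2] ⇒ Z/2


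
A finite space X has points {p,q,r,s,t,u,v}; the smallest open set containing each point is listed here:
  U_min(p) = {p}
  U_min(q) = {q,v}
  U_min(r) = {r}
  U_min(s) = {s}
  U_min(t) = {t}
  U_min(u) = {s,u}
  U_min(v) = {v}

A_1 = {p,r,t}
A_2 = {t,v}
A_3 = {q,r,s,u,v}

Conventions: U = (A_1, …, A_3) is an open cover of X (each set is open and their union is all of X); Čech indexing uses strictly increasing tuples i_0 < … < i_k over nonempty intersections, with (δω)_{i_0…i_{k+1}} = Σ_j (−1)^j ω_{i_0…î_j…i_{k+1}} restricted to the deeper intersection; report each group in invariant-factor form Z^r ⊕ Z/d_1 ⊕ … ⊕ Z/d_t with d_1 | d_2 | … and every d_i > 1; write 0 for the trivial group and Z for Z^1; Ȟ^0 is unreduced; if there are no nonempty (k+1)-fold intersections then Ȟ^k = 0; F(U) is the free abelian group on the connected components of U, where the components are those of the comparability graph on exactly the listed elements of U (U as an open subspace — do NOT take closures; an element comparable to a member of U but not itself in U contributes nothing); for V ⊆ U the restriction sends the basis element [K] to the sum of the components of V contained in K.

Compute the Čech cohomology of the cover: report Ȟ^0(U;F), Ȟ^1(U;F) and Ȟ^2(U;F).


cover nerve:
  A12={t} A13={r} A23={v}
components per intersection:
  A1: {p} {r} {t}
  A2: {t} {v}
  A3: {q,v} {r} {s,u}
  A12: {t}
  A13: {r}
  A23: {v}
C dims 8,3; δ0: rk 3, SNF 1^3
Ȟ^0: (8−3)−0=5 ⇒ Z^5
Ȟ^1: (3−0)−3=0 ⇒ 0
Ȟ^2: (0−0)−0=0 ⇒ 0

Ȟ^0 = Z^5, Ȟ^1 = 0 and Ȟ^2 = 0


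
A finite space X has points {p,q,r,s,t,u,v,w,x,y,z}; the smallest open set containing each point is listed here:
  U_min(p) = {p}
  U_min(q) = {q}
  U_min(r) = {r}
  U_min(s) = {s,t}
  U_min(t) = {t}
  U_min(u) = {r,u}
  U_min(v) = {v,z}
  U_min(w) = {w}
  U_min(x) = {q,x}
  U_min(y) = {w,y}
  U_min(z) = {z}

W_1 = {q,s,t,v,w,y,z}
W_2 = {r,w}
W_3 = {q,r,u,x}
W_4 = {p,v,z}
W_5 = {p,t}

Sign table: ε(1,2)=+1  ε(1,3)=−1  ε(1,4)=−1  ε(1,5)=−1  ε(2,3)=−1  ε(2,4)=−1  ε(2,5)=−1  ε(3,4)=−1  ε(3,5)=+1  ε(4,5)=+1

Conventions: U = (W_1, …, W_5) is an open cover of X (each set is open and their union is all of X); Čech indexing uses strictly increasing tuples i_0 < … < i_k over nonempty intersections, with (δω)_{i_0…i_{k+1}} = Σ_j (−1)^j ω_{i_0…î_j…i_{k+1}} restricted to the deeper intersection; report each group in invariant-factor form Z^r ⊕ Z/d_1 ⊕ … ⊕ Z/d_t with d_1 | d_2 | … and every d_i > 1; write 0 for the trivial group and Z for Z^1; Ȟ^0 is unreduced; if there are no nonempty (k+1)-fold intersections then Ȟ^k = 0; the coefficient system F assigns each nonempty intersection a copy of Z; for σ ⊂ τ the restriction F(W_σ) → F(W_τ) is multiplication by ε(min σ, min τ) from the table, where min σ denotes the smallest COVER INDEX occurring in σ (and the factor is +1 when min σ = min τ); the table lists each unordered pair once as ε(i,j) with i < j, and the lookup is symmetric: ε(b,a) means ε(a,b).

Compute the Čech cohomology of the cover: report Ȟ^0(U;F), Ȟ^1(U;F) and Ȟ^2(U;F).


Ȟ^0 = Z, Ȟ^1 = Z^2 and Ȟ^2 = 0

intersection data:
  W12={w} W13={q} W14={v,z} W15={t} W23={r} W45={p}
C dims 5,6; δ0: rk 4, SNF 1^4
Ȟ^0 = (5 − 4) − 0 = 1, so Ȟ^0 ≅ Z
Ȟ^1 = (6 − 0) − 4 = 2, so Ȟ^1 ≅ Z^2
Ȟ^2 = (0 − 0) − 0 = 0, so Ȟ^2 ≅ 0


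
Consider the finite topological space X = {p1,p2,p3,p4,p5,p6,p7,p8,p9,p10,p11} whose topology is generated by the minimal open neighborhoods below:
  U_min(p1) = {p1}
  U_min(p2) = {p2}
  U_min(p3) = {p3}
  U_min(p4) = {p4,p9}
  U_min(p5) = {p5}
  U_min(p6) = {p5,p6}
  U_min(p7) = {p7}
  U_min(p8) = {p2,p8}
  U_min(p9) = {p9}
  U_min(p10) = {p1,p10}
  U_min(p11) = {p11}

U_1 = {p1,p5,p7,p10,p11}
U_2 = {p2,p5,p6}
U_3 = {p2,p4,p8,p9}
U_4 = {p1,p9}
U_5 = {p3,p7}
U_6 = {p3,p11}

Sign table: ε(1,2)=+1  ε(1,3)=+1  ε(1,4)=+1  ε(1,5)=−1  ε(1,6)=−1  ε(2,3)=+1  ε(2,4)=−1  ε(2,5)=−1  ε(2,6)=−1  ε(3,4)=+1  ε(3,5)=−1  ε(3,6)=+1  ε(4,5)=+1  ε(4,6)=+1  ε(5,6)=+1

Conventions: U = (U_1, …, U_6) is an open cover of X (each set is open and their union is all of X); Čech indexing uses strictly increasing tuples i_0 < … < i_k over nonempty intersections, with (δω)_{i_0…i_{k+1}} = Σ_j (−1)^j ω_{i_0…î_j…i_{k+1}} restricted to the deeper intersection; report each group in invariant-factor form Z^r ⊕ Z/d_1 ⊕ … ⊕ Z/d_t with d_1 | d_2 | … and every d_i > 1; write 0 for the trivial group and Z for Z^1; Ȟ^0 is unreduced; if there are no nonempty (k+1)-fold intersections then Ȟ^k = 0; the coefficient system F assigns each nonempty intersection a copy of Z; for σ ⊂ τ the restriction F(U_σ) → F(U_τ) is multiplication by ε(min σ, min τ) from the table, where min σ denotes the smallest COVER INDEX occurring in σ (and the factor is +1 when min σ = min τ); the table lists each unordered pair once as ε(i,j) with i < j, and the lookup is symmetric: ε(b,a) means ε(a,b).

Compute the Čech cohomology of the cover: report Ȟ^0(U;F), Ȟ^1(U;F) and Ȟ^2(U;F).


Ȟ^0 = Z,  Ȟ^1 = Z^2,  Ȟ^2 = 0

nonempty overlaps:
  U12={p5} U14={p1} U15={p7} U16={p11} U23={p2} U34={p9} U56={p3}
C dims 6,7; δ0: rk 5, SNF 1^5
degree 0: 6−5−0 = 1 → Ȟ^0 ≅ Z
degree 1: 7−0−5 = 2 → Ȟ^1 ≅ Z^2
degree 2: 0−0−0 = 0 → Ȟ^2 ≅ 0


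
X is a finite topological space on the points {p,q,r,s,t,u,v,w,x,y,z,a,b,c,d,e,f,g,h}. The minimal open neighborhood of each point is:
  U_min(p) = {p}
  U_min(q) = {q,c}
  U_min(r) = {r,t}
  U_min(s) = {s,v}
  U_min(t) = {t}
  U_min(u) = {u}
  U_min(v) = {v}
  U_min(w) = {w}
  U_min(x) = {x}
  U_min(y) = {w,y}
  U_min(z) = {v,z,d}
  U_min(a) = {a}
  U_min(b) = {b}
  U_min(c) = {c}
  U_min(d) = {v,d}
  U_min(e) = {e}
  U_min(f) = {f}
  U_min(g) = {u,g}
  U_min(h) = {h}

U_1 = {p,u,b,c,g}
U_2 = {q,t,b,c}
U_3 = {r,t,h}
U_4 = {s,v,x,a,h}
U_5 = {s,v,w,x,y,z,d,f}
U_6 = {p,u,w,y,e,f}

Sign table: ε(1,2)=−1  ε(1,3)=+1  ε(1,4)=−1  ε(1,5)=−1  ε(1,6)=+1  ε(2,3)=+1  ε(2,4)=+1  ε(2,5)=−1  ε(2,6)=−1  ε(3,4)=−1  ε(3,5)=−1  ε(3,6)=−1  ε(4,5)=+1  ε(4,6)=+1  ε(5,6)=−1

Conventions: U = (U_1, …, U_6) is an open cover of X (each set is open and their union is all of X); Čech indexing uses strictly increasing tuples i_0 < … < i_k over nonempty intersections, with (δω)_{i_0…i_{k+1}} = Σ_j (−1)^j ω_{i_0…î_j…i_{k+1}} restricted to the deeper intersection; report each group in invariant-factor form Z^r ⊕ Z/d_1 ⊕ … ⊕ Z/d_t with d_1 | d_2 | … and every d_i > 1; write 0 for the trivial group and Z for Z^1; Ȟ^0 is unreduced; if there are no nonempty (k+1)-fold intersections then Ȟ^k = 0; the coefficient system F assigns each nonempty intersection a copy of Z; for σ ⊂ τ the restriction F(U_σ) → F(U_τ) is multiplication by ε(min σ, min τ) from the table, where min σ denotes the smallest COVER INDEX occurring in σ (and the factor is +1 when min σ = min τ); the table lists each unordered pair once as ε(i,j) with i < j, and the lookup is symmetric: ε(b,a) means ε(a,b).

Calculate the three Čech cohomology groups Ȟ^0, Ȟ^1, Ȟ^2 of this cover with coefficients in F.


Ȟ^0 ≅ 0; Ȟ^1 ≅ Z/2; Ȟ^2 ≅ 0

intersection data:
  U12={b,c} U16={p,u} U23={t} U34={h} U45={s,v,x} U56={w,y,f}
C dims 6,6; δ0: rk 6, SNF 1^5·2
Ȟ^0 = (6 − 6) − 0 = 0, so Ȟ^0 ≅ 0
Ȟ^1 = (6 − 0) − 6 = 0 plus torsion [2], so Ȟ^1 ≅ Z/2
Ȟ^2 = (0 − 0) − 0 = 0, so Ȟ^2 ≅ 0


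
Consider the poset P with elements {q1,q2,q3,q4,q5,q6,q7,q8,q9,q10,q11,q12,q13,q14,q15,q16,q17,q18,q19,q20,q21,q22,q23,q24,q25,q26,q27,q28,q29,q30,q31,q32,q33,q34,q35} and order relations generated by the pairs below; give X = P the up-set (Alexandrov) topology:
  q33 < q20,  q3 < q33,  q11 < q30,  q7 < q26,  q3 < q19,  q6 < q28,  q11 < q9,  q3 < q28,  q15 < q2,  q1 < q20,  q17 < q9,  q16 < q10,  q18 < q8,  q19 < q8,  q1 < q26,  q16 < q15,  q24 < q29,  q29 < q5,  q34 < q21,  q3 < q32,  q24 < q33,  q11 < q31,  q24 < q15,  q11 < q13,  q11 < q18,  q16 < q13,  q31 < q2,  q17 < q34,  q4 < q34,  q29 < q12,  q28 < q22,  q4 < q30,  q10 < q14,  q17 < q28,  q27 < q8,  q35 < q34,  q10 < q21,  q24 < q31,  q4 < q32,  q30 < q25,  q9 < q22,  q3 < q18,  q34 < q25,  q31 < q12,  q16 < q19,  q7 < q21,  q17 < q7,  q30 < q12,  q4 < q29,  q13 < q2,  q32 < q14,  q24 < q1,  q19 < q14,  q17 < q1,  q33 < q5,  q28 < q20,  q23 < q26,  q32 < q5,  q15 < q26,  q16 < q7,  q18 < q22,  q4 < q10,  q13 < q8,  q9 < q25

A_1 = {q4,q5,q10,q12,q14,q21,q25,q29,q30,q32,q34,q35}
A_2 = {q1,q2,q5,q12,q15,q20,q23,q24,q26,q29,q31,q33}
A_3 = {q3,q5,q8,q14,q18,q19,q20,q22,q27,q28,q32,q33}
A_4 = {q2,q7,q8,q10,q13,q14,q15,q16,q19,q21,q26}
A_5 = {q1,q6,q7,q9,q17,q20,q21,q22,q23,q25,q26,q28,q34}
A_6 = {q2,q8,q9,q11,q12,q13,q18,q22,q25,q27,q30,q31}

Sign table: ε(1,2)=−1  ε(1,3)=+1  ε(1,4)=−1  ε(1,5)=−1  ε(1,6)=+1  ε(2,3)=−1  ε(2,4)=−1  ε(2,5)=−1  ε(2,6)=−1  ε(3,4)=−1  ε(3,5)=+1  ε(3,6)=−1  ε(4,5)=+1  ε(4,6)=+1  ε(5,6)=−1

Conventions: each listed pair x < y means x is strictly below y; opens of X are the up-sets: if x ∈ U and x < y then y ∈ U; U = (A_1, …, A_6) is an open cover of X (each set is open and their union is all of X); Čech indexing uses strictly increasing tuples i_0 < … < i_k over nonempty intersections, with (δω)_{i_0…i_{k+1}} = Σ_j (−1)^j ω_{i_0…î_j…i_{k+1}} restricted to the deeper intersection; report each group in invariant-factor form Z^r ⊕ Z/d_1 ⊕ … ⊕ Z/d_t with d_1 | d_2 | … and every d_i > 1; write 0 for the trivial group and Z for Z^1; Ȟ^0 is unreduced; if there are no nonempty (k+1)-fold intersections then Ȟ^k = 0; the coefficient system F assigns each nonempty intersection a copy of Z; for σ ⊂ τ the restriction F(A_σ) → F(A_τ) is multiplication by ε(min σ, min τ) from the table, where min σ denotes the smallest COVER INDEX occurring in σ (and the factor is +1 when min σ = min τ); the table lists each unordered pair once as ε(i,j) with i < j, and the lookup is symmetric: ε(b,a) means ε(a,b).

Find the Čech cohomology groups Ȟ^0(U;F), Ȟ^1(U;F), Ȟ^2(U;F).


intersection data:
  A12={q5,q12,q29} A13={q5,q14,q32} A14={q10,q14,q21} A15={q21,q25,q34} A16={q12,q25,q30} A23={q5,q20,q33} A24={q2,q15,q26} A25={q1,q20,q23,q26} A26={q2,q12,q31} A34={q8,q14,q19} A35={q20,q22,q28} A36={q8,q18,q22,q27} A45={q7,q21,q26} A46={q2,q8,q13} A56={q9,q22,q25}
  A123={q5} A126={q12} A134={q14} A145={q21} A156={q25} A235={q20} A245={q26} A246={q2} A346={q8} A356={q22}
C dims 6,15,10; δ0: rk 6, SNF 1^5·2; δ1: rk 9, SNF 1^9
Ȟ^0 = (6 − 6) − 0 = 0, so Ȟ^0 ≅ 0
Ȟ^1 = (15 − 9) − 6 = 0 plus torsion [2], so Ȟ^1 ≅ Z/2
Ȟ^2 = (10 − 0) − 9 = 1, so Ȟ^2 ≅ Z

Ȟ^0(U;F) ≅ 0,  Ȟ^1(U;F) ≅ Z/2,  Ȟ^2(U;F) ≅ Z


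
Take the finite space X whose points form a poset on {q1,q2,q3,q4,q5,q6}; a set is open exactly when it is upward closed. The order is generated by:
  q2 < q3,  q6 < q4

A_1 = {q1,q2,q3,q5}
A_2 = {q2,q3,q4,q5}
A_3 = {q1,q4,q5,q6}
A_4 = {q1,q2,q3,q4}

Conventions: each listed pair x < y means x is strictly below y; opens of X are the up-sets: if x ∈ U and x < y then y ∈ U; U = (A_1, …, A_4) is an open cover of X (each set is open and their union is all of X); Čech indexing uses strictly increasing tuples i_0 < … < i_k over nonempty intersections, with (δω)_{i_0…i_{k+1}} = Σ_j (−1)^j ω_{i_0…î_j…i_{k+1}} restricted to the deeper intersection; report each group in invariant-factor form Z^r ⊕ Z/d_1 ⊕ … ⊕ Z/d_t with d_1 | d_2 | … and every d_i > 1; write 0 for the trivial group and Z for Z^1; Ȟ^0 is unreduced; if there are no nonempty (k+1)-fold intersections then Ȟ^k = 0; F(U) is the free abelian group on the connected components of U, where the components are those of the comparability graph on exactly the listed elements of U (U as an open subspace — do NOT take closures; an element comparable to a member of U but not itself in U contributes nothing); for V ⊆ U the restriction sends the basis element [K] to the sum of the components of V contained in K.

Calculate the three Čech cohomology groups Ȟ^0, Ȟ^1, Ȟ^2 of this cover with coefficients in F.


Ȟ^0 ≅ Z^4; Ȟ^1 ≅ 0; Ȟ^2 ≅ 0

nonempty overlaps:
  A12={q2,q3,q5} A13={q1,q5} A14={q1,q2,q3} A23={q4,q5} A24={q2,q3,q4} A34={q1,q4}
  A123={q5} A124={q2,q3} A134={q1} A234={q4}
components per intersection:
  A1: {q1} {q2,q3} {q5}
  A2: {q2,q3} {q4} {q5}
  A3: {q1} {q4,q6} {q5}
  A4: {q1} {q2,q3} {q4}
  A12: {q2,q3} {q5}
  A13: {q1} {q5}
  A14: {q1} {q2,q3}
  A23: {q4} {q5}
  A24: {q2,q3} {q4}
  A34: {q1} {q4}
  A123: {q5}
  A124: {q2,q3}
  A134: {q1}
  A234: {q4}
C dims 12,12,4; δ0: rk 8, SNF 1^8; δ1: rk 4, SNF 1^4
degree 0: 12−8−0 = 4 → Ȟ^0 ≅ Z^4
degree 1: 12−4−8 = 0 → Ȟ^1 ≅ 0
degree 2: 4−0−4 = 0 → Ȟ^2 ≅ 0


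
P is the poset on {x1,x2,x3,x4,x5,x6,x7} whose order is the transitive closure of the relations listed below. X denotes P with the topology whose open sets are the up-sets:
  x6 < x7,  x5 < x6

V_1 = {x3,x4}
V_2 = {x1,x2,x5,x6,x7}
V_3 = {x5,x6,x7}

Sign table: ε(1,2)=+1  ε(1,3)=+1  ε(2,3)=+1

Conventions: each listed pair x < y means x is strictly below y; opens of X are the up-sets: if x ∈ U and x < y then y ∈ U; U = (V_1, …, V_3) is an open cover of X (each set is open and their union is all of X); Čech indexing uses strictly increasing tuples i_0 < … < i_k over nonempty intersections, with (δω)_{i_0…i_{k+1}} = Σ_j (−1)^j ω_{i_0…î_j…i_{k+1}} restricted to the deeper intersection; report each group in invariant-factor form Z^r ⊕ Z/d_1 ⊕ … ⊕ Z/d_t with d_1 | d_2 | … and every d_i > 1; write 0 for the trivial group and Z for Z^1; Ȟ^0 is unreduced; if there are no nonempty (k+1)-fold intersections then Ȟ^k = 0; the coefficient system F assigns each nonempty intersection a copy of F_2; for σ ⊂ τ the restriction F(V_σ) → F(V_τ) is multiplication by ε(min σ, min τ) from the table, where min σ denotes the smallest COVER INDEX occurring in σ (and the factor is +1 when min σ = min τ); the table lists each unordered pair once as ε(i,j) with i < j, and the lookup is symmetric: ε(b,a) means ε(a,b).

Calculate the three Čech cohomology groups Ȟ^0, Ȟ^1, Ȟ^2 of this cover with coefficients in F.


cover nerve:
  V23={x5,x6,x7}
C dims 3,1; δ0: rk_F2 1
Ȟ^0: (3−1)−0=2 ⇒ Z/2 ⊕ Z/2
Ȟ^1: (1−0)−1=0 ⇒ 0
Ȟ^2: (0−0)−0=0 ⇒ 0

Ȟ^0 ≅ Z/2 ⊕ Z/2, Ȟ^1 ≅ 0 and Ȟ^2 ≅ 0


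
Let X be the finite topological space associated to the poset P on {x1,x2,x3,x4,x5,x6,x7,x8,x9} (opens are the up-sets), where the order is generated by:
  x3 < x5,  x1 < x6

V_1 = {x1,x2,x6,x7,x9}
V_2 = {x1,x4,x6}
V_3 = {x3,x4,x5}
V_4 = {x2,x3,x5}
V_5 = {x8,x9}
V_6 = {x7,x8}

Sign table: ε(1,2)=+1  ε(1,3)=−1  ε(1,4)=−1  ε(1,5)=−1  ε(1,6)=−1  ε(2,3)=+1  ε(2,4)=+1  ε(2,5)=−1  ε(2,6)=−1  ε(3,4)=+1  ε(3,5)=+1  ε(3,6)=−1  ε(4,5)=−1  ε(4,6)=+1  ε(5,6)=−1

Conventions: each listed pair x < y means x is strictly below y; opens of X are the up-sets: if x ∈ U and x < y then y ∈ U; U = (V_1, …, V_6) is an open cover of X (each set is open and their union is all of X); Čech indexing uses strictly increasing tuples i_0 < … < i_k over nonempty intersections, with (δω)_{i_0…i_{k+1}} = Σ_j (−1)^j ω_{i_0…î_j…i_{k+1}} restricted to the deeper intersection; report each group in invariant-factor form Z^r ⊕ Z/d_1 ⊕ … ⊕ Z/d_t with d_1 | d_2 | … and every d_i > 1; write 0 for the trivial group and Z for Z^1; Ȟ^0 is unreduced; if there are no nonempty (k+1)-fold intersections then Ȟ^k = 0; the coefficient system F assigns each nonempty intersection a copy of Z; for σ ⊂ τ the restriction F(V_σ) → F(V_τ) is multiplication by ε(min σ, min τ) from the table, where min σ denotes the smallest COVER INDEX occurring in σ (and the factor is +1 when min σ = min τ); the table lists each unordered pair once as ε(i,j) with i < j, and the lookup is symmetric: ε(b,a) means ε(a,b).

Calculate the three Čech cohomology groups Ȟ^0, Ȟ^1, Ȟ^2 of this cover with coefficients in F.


Ȟ^0(U;F) ≅ 0,  Ȟ^1(U;F) ≅ Z ⊕ Z/2,  Ȟ^2(U;F) ≅ 0

cover nerve:
  V12={x1,x6} V14={x2} V15={x9} V16={x7} V23={x4} V34={x3,x5} V56={x8}
C dims 6,7; δ0: rk 6, SNF 1^5·2
Ȟ^0: (6−6)−0=0 ⇒ 0
Ȟ^1: (7−0)−6=1 plus torsion [2] ⇒ Z ⊕ Z/2
Ȟ^2: (0−0)−0=0 ⇒ 0


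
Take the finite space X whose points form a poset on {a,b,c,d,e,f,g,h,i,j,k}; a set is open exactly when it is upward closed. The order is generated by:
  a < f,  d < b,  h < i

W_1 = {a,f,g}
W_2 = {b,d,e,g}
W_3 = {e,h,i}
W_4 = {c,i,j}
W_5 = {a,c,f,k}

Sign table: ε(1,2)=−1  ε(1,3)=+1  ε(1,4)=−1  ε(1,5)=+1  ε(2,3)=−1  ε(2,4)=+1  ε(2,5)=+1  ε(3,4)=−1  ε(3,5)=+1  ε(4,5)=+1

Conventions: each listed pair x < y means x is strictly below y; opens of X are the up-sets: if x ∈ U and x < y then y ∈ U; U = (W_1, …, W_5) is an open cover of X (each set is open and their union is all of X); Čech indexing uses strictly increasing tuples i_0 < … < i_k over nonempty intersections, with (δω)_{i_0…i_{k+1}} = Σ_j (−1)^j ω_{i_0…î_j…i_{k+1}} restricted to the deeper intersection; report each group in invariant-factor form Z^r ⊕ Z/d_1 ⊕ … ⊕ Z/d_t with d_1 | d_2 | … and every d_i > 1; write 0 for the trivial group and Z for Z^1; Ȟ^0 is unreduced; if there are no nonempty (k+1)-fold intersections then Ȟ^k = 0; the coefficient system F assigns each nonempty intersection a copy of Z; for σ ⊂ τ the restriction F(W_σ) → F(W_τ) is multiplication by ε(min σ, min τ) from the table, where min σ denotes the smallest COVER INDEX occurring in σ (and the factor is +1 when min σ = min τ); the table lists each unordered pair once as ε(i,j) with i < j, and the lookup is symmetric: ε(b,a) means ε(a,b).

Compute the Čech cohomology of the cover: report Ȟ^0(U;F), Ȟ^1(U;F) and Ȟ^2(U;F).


Ȟ^0(U;F) ≅ 0, Ȟ^1(U;F) ≅ Z/2 and Ȟ^2(U;F) ≅ 0

nonempty intersections:
  W12={g} W15={a,f} W23={e} W34={i} W45={c}
C dims 5,5; δ0: rk 5, SNF 1^4·2
Ȟ^0: (5−5)−0=0 ⇒ 0
Ȟ^1: (5−0)−5=0 plus torsion [2] ⇒ Z/2
Ȟ^2: (0−0)−0=0 ⇒ 0


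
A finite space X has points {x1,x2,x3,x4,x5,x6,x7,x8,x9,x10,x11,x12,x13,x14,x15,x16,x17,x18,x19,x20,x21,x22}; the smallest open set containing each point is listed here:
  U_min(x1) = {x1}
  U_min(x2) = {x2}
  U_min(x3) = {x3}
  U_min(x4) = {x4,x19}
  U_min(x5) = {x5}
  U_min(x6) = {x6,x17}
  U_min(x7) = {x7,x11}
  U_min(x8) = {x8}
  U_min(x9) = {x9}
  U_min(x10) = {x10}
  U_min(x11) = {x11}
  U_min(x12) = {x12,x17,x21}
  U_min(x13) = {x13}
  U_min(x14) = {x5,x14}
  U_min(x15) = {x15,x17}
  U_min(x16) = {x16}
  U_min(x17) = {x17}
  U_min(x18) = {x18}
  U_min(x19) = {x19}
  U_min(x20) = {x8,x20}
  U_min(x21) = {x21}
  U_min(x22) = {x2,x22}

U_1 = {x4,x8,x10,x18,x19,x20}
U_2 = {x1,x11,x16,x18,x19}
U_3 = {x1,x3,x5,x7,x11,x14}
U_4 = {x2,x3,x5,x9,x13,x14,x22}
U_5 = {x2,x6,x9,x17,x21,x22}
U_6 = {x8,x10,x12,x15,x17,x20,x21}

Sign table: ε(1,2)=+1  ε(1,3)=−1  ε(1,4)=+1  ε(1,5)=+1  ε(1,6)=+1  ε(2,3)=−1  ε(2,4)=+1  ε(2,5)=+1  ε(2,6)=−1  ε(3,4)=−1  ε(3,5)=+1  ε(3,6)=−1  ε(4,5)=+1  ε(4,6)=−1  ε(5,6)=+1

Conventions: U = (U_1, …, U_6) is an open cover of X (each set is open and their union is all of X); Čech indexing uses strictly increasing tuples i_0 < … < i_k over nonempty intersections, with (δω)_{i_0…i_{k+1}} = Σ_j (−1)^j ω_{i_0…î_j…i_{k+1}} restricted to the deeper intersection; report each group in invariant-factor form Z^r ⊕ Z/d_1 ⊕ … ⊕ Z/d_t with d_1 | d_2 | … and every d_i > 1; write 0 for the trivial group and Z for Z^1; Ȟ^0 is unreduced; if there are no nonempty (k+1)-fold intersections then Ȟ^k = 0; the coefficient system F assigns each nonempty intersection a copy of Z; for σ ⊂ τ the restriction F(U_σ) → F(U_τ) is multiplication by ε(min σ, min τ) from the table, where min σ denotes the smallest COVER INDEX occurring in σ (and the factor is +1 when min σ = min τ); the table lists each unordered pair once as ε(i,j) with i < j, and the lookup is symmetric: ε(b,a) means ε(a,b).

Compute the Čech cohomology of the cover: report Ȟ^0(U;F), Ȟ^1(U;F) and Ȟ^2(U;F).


nerve of the cover:
  U12={x18,x19} U16={x8,x10,x20} U23={x1,x11} U34={x3,x5,x14} U45={x2,x9,x22} U56={x17,x21}
C dims 6,6; δ0: rk 5, SNF 1^5
Ȟ^0 = (6 − 5) − 0 = 1, so Ȟ^0 ≅ Z
Ȟ^1 = (6 − 0) − 5 = 1, so Ȟ^1 ≅ Z
Ȟ^2 = (0 − 0) − 0 = 0, so Ȟ^2 ≅ 0

Ȟ^0 = Z, Ȟ^1 = Z, Ȟ^2 = 0


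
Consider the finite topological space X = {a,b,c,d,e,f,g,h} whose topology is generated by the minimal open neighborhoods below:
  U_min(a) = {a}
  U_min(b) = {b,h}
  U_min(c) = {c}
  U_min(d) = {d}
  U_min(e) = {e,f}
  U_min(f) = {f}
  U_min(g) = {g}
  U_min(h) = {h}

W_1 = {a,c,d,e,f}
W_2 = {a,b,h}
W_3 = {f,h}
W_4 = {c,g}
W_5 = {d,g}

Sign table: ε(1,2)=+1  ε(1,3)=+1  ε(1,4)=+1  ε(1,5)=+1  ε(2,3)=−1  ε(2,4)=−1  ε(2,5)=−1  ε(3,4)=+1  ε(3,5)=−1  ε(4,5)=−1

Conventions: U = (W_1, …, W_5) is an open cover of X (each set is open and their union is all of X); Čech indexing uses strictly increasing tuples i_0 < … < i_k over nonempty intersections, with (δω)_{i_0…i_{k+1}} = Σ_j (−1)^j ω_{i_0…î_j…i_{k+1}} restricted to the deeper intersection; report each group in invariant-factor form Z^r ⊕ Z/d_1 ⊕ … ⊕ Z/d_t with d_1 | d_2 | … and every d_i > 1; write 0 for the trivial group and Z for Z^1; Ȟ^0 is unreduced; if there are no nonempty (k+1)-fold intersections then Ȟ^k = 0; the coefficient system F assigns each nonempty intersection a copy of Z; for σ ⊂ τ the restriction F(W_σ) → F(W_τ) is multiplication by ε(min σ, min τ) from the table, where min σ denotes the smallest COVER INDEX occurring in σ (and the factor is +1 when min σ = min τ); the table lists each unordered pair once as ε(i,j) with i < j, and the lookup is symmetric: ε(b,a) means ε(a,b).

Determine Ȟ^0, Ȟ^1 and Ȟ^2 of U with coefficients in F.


Ȟ^0(U;F) ≅ 0,  Ȟ^1(U;F) ≅ Z ⊕ Z/2,  Ȟ^2(U;F) ≅ 0

intersection data:
  W12={a} W13={f} W14={c} W15={d} W23={h} W45={g}
C dims 5,6; δ0: rk 5, SNF 1^4·2
Ȟ^0 = (5 − 5) − 0 = 0, so Ȟ^0 ≅ 0
Ȟ^1 = (6 − 0) − 5 = 1 plus torsion [2], so Ȟ^1 ≅ Z ⊕ Z/2
Ȟ^2 = (0 − 0) − 0 = 0, so Ȟ^2 ≅ 0


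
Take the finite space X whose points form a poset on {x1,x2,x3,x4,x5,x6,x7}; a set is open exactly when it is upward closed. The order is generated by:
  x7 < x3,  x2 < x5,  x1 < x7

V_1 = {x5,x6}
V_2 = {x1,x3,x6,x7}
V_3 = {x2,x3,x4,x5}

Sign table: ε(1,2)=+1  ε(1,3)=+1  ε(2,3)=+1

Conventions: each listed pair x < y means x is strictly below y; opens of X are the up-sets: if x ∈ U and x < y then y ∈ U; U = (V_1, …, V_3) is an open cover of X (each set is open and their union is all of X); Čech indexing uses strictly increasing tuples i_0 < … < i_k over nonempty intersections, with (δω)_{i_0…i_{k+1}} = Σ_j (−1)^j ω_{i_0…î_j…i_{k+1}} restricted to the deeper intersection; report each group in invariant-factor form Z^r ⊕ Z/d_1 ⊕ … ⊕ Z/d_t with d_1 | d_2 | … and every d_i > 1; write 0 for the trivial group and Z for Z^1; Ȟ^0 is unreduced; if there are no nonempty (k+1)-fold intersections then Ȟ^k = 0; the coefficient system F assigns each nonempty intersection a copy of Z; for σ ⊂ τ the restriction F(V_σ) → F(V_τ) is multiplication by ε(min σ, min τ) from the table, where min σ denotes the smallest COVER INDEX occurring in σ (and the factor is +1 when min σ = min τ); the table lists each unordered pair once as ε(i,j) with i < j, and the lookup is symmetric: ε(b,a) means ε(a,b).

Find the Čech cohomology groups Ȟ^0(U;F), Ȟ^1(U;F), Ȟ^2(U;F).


nerve simplices:
  V12={x6} V13={x5} V23={x3}
C dims 3,3; δ0: rk 2, SNF 1^2
degree 0: 3−2−0 = 1 → Ȟ^0 ≅ Z
degree 1: 3−0−2 = 1 → Ȟ^1 ≅ Z
degree 2: 0−0−0 = 0 → Ȟ^2 ≅ 0

Ȟ^0 = Z,  Ȟ^1 = Z,  Ȟ^2 = 0


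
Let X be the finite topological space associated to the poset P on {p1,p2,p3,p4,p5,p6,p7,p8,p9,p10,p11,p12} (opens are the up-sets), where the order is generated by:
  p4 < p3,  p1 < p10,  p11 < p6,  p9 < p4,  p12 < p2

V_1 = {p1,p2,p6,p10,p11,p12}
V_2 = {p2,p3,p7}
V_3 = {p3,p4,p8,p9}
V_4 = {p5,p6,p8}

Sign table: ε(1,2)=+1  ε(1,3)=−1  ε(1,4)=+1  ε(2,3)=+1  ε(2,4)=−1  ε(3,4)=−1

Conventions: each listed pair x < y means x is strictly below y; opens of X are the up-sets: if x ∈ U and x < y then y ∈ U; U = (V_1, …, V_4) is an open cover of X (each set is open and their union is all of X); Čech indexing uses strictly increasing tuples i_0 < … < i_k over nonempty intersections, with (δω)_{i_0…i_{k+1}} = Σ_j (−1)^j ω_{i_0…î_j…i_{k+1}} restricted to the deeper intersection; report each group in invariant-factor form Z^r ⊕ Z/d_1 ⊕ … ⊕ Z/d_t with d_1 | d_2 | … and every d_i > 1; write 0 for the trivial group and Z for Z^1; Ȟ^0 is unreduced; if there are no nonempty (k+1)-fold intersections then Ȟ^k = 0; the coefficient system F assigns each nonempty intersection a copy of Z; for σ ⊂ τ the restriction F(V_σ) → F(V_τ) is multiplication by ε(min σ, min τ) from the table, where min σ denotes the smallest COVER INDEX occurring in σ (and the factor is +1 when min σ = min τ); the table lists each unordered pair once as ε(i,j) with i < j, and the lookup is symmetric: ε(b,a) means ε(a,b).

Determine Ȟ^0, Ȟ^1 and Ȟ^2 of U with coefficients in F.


Ȟ^0(U;F) ≅ 0, Ȟ^1(U;F) ≅ Z/2 and Ȟ^2(U;F) ≅ 0

nonempty intersections:
  V12={p2} V14={p6} V23={p3} V34={p8}
C dims 4,4; δ0: rk 4, SNF 1^3·2
Ȟ^0: (4−4)−0=0 ⇒ 0
Ȟ^1: (4−0)−4=0 plus torsion [2] ⇒ Z/2
Ȟ^2: (0−0)−0=0 ⇒ 0


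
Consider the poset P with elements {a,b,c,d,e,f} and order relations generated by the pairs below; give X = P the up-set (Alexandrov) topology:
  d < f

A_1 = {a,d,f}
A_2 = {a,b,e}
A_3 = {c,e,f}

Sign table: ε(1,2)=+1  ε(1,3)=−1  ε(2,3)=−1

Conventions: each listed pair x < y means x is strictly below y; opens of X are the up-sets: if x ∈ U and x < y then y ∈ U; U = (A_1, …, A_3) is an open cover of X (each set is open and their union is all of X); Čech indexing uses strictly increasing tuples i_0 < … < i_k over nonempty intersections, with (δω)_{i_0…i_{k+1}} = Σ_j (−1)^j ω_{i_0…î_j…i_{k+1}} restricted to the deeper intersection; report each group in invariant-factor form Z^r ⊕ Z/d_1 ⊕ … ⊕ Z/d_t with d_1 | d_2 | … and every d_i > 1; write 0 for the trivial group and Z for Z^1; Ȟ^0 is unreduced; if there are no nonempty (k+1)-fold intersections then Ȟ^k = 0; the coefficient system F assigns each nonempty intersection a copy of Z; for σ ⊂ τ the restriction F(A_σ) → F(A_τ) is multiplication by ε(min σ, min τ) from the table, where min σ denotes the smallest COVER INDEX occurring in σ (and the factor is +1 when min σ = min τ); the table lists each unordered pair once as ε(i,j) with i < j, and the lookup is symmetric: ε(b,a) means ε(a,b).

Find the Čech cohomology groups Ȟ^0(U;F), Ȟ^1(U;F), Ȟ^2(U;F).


intersection data:
  A12={a} A13={f} A23={e}
C dims 3,3; δ0: rk 2, SNF 1^2
Ȟ^0 = (3 − 2) − 0 = 1, so Ȟ^0 ≅ Z
Ȟ^1 = (3 − 0) − 2 = 1, so Ȟ^1 ≅ Z
Ȟ^2 = (0 − 0) − 0 = 0, so Ȟ^2 ≅ 0

Ȟ^0 = Z; Ȟ^1 = Z; Ȟ^2 = 0


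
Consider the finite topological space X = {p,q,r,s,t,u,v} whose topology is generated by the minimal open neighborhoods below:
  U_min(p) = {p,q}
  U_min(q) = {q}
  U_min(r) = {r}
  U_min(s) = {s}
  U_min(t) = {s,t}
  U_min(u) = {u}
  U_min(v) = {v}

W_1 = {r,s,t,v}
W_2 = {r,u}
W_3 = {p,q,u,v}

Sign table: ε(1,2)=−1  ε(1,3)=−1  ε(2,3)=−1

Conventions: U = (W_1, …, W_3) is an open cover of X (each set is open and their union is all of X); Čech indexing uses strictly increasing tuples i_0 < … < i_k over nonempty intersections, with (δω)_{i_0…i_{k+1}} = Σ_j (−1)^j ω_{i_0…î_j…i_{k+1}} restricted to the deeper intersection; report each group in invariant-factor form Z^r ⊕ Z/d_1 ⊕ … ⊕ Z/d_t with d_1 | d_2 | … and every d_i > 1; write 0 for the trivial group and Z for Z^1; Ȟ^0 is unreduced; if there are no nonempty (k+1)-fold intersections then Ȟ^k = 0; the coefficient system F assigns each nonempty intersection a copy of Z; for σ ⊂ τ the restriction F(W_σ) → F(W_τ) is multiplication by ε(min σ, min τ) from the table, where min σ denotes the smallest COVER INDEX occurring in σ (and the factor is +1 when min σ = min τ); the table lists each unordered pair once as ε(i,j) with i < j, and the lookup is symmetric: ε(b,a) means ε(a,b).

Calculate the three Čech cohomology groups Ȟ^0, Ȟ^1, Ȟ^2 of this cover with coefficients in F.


cover nerve:
  W12={r} W13={v} W23={u}
C dims 3,3; δ0: rk 3, SNF 1^2·2
Ȟ^0: (3−3)−0=0 ⇒ 0
Ȟ^1: (3−0)−3=0 plus torsion [2] ⇒ Z/2
Ȟ^2: (0−0)−0=0 ⇒ 0

Ȟ^0 ≅ 0, Ȟ^1 ≅ Z/2 and Ȟ^2 ≅ 0


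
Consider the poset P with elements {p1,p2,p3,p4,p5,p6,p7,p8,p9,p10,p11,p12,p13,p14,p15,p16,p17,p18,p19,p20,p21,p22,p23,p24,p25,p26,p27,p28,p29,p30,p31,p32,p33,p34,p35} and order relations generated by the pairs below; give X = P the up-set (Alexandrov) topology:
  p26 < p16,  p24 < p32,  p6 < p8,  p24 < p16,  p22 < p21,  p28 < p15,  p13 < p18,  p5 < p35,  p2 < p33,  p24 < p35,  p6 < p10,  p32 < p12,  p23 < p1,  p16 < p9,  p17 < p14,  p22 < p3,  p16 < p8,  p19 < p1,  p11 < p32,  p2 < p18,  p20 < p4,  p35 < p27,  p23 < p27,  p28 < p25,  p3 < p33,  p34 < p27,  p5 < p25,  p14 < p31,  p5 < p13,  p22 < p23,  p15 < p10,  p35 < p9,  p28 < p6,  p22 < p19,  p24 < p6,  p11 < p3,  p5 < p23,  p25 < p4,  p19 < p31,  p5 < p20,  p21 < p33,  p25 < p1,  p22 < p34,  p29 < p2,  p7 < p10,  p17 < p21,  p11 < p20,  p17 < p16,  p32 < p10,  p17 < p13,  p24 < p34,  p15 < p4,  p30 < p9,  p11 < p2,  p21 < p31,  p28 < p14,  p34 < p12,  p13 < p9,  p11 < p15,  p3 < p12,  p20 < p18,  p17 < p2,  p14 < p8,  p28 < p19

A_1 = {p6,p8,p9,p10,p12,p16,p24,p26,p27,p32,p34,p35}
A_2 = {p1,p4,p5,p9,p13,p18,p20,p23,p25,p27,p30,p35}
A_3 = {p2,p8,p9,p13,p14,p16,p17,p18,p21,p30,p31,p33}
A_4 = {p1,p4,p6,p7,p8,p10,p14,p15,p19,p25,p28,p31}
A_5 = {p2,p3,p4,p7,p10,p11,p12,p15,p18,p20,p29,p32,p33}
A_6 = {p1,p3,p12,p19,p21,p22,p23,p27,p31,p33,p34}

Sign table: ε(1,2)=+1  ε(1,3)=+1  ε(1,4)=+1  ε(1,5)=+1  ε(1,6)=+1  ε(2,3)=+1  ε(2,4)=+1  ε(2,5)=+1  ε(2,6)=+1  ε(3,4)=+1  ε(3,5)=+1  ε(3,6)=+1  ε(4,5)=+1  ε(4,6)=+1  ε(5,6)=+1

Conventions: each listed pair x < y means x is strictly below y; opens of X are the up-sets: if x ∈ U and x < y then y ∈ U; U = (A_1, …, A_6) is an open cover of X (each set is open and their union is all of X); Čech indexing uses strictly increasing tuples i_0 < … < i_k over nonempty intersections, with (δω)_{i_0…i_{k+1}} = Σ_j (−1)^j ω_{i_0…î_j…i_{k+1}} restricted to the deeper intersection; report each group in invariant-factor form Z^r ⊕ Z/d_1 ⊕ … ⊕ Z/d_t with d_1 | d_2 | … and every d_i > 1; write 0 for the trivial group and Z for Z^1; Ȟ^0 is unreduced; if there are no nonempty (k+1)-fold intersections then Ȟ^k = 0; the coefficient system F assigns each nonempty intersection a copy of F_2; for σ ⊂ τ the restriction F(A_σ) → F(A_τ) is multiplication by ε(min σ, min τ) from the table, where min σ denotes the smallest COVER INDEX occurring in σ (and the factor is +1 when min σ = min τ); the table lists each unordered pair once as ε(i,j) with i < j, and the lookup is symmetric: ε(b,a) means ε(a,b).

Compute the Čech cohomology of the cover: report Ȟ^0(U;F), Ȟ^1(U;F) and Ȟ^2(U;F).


Ȟ^0 ≅ Z/2, Ȟ^1 ≅ Z/2, Ȟ^2 ≅ Z/2

cover nerve:
  A12={p9,p27,p35} A13={p8,p9,p16} A14={p6,p8,p10} A15={p10,p12,p32} A16={p12,p27,p34} A23={p9,p13,p18,p30} A24={p1,p4,p25} A25={p4,p18,p20} A26={p1,p23,p27} A34={p8,p14,p31} A35={p2,p18,p33} A36={p21,p31,p33} A45={p4,p7,p10,p15} A46={p1,p19,p31} A56={p3,p12,p33}
  A123={p9} A126={p27} A134={p8} A145={p10} A156={p12} A235={p18} A245={p4} A246={p1} A346={p31} A356={p33}
C dims 6,15,10; δ0: rk_F2 5; δ1: rk_F2 9
Ȟ^0: (6−5)−0=1 ⇒ Z/2
Ȟ^1: (15−9)−5=1 ⇒ Z/2
Ȟ^2: (10−0)−9=1 ⇒ Z/2


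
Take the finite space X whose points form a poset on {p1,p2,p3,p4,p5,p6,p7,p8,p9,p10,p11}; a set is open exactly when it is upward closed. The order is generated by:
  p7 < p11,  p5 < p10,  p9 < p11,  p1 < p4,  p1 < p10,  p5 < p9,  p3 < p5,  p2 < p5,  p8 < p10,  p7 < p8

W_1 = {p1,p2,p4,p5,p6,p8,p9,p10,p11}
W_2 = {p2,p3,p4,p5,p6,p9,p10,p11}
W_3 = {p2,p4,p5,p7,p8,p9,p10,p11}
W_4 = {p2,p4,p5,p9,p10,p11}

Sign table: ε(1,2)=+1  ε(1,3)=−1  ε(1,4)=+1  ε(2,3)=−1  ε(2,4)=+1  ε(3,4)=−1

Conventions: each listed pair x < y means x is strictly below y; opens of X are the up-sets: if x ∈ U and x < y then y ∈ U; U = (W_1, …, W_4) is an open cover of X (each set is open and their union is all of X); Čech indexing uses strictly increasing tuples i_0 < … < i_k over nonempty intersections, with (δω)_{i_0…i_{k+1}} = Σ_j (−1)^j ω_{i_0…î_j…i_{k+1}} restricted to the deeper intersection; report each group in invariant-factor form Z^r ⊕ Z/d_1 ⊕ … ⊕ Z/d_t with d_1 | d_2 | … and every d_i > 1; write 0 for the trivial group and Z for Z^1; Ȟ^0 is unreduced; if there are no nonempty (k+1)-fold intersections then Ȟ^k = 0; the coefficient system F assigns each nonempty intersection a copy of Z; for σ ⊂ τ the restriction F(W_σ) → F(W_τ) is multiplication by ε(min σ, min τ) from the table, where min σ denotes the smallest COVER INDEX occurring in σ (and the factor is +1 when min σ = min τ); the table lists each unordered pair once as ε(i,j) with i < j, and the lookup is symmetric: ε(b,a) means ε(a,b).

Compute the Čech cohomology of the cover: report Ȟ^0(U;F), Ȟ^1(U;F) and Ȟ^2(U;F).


Ȟ^0(U;F) ≅ Z; Ȟ^1(U;F) ≅ 0; Ȟ^2(U;F) ≅ 0

nerve of the cover:
  W12={p2,p4,p5,p6,p9,p10,p11} W13={p2,p4,p5,p8,p9,p10,p11} W14={p2,p4,p5,p9,p10,p11} W23={p2,p4,p5,p9,p10,p11} W24={p2,p4,p5,p9,p10,p11} W34={p2,p4,p5,p9,p10,p11}
  W123={p2,p4,p5,p9,p10,p11} W124={p2,p4,p5,p9,p10,p11} W134={p2,p4,p5,p9,p10,p11} W234={p2,p4,p5,p9,p10,p11}
  W1234={p2,p4,p5,p9,p10,p11}
C dims 4,6,4,1; δ0: rk 3, SNF 1^3; δ1: rk 3, SNF 1^3; δ2: rk 1, SNF 1^1
Ȟ^0 = (4 − 3) − 0 = 1, so Ȟ^0 ≅ Z
Ȟ^1 = (6 − 3) − 3 = 0, so Ȟ^1 ≅ 0
Ȟ^2 = (4 − 1) − 3 = 0, so Ȟ^2 ≅ 0
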